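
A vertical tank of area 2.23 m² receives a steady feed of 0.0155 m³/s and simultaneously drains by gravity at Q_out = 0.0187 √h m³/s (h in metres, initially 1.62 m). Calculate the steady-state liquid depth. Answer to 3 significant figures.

Volume balance on the tank: A dh/dt = Q_in − 0.0187 √h. At steady state dh/dt = 0:
Q_in = 0.0187 √h_ss ⇒ √h_ss = 0.0155/0.0187 = 0.82888.
h_ss = 0.82888² = 0.68704 m. (Since h₀ = 1.62 m > h_ss, the level will fall toward this value.)

0.687 m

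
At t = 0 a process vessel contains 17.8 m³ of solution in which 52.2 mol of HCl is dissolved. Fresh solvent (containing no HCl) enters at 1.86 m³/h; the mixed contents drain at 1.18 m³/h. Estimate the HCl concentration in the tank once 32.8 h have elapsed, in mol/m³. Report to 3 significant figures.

Total volume: dV/dt = Q_in − Q_out = 0.68000 m³/h, so V(t) = 17.8 + 0.68000 t and V(32.8) = 40.104 m³.
Species balance (pure solvent in): dm/dt = −Q_out · m/V(t).
dm/m = −Q_out dt/(V₀ + 0.68000 t); integrating gives ln(m/m₀) = −(Q_out/(Q_in−Q_out)) ln(V/V₀).
m = m₀ (V₀/V)^(Q_out/(Q_in−Q_out)) = 52.2 × (17.8/40.104)^(1.7353) = 12.750 mol.
C = m/V = 12.750/40.104 = 0.31793 mol/m³.

0.318 mol/m³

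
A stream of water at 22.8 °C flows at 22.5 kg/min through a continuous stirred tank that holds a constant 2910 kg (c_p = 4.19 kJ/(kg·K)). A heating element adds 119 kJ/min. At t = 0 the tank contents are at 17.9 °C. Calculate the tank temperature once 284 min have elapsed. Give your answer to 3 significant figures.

23.4 °C

M c_p dT/dt = ṁ c_p (T_in − T) + Q̇.
Rearrange: dT/dt = (T_ss − T)/τ with τ = M/ṁ = 129.33 min and T_ss = T_in + Q̇/(ṁ c_p) = 24.062 °C.
Solution: T(t) = T_ss + (T₀ − T_ss) e^(−t/τ).
T(284) = 24.062 + (-6.1623)·e^(−284/129.33) = 24.062 + (-6.1623)·0.11126 = 23.377 °C.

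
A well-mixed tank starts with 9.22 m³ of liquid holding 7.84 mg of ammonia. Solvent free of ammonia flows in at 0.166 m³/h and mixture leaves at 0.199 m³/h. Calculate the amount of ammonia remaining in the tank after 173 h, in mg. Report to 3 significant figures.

Total volume: dV/dt = Q_in − Q_out = -0.033000 m³/h, so V(t) = 9.22 − 0.033000 t and V(173) = 3.5110 m³.
Solute balance: dm/dt = 0 − Q_out C = −Q_out m/V(t).
dm/m = −Q_out dt/(V₀ − 0.033000 t); integrating gives ln(m/m₀) = −(Q_out/(Q_in−Q_out)) ln(V/V₀).
m = m₀ (V₀/V)^(Q_out/(Q_in−Q_out)) = 7.84 × (9.22/3.5110)^(-6.0303) = 0.023217 mg.

0.0232 mg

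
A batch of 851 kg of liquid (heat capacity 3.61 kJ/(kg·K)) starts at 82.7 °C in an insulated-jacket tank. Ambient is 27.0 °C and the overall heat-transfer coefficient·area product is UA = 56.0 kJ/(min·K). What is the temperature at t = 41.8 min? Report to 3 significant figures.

Energy balance: M c_p dT/dt = −UA(T − T_amb).
dT/dt = (T_ss − T)/τ with T_ss = T_amb = 27.000 °C, τ = M c_p/UA = 851·3.61/56.0 = 54.859 min.
Solution: T(t) = T_ss + (T₀ − T_ss) e^(−t/τ).
T(41.8) = 27.000 + (55.700)·0.46675 = 52.998 °C.

53.0 °C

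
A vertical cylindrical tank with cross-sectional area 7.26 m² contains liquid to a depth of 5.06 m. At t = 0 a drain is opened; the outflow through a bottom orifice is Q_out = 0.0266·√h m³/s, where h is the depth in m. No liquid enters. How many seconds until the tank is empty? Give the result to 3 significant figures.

1230 s

Accumulation of liquid (constant cross-section A): A dh/dt = −0.0266 √h.
∫ h^(−1/2) dh = −(0.0266/A) ∫ dt, giving 2√h = 2√h₀ − (0.0266/A) t.
Set h = 0: 2√h₀ = (0.0266/A) t_empty ⇒ t_empty = 2A√h₀/0.0266.
t_empty = 2·7.26·√5.06/0.0266 = 14.520·2.2494/0.0266 = 1227.9 s.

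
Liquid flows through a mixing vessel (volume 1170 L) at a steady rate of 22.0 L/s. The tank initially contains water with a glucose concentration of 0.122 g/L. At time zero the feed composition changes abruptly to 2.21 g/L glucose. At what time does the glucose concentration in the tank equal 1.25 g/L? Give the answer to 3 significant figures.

Species balance: V dC/dt = Q(C_in − C) ⇒ τ = V/Q = 53.182 s.
C(t) = C_in + (C₀ − C_in) e^(−t/τ). Set C = 1.25 and solve for t:
e^(−t/τ) = (C − C_in)/(C₀ − C_in) = (1.25 − 2.21)/(0.122 − 2.21) = 0.45977
t = −τ ln(…) = 53.182 × 0.77703 = 41.324 s.

41.3 s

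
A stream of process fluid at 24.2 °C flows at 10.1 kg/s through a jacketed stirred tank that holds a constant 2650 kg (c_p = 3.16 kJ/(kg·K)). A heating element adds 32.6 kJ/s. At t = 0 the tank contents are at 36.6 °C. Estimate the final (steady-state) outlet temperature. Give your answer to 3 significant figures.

25.2 °C

Energy balance: M c_p dT/dt = ṁ c_p (T_in − T) + 32.6.
At steady state dT/dt = 0 ⇒ T_ss = T_in + Q̇/(ṁ c_p) = 24.2 + 32.6/(10.1·3.16) = 25.221 °C.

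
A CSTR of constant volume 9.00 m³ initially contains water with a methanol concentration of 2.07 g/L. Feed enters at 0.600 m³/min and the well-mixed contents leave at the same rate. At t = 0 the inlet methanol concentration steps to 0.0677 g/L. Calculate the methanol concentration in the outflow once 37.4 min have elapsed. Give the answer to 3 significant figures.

Transient balance on the dissolved component: V dC/dt = Q(C_in − C).
Rewrite as dC/dt + C/τ = C_in/τ, τ = V/Q = 15.000 min.
Integrating: C(t) = C_in + (C₀ − C_in) e^(−t/τ).
C(37.4) = 0.0677 + (2.07 − 0.0677)·e^(−37.4/15.000) = 0.0677 + (2.0023)·0.082634 = 0.23316 g/L.

0.233 g/L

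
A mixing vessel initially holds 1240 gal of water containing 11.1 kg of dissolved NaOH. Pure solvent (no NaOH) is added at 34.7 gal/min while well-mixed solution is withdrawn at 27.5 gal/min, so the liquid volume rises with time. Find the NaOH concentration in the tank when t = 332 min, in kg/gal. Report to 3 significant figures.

5.05e-05 kg/gal

Total volume: dV/dt = Q_in − Q_out = 7.2000 gal/min, so V(t) = 1240 + 7.2000 t and V(332) = 3630.4 gal.
No NaOH enters, so dm/dt = −Q_out · (m/V).
Separate: dm/m = −Q_out dt/V(t) ⇒ ln(m/m₀) = −(Q_out/(Q_in−Q_out)) ln(V/V₀).
m = m₀ (V₀/V)^(Q_out/(Q_in−Q_out)) = 11.1 × (1240/3630.4)^(3.8194) = 0.18341 kg.
C = m/V = 0.18341/3630.4 = 5.0521e-05 kg/gal.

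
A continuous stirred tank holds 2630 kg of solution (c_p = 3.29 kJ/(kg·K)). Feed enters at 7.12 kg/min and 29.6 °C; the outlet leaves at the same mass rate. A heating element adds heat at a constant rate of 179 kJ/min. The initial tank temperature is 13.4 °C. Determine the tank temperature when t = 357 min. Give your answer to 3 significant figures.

First-law balance (no shaft work): M c_p dT/dt = ṁ c_p (T_in − T) + 179.
Rearrange: dT/dt = (T_ss − T)/τ with τ = M/ṁ = 369.38 min and T_ss = T_in + Q̇/(ṁ c_p) = 37.241 °C.
T approaches T_ss exponentially: T(t) = T_ss + (T₀ − T_ss) e^(−t/τ).
T(357) = 37.241 + (-23.841)·e^(−357/369.38) = 37.241 + (-23.841)·0.38042 = 28.172 °C.

28.2 °C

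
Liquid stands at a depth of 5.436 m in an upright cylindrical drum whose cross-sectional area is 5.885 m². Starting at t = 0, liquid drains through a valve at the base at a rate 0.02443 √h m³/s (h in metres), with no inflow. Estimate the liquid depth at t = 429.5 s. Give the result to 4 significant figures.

With no inflow, A dh/dt = −0.02443 √h.
This is separable: 2 d(√h)/dt = −0.02443/A, so √h = √h₀ − (0.02443/(2A)) t.
√h = √5.436 − 0.02443·429.5/(2·5.885) = 2.33152 − 0.891477 = 1.44005.
h = 1.44005² = 2.07373 m.

2.074 m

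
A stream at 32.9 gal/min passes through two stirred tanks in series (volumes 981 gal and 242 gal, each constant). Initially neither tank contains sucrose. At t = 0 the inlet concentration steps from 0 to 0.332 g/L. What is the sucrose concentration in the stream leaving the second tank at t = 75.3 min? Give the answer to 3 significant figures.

Time constants: τᵢ = Vᵢ/Q for each well-mixed tank.
τ₁ = 981/32.9 = 29.818 min; τ₂ = 242/32.9 = 7.3556 min.
Solving the cascade with C₁(0)=C₂(0)=0 gives C₂(t) = C_in[1 − (τ₁ e^(−t/τ₁) − τ₂ e^(−t/τ₂))/(τ₁ − τ₂)].
At t = 75.3: e^(−t/τ₁) = 0.080030, e^(−t/τ₂) = 3.5818e-05.
C₂ = 0.332·[1 − (29.818·0.080030 − 7.3556·3.5818e-05)/(22.462)] = 0.332·0.89377 = 0.29673 g/L.

0.297 g/L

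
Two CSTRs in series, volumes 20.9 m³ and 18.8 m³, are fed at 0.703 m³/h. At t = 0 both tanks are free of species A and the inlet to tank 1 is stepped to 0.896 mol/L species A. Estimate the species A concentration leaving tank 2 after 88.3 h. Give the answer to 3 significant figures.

0.734 mol/L

Time constants: τᵢ = Vᵢ/Q for each well-mixed tank.
τ₁ = 20.9/0.703 = 29.730 h; τ₂ = 18.8/0.703 = 26.743 h.
Tank 1: C₁ = C_in(1 − e^(−t/τ₁)). Tank 2 (τ₁ ≠ τ₂): C₂ = C_in[1 − (τ₁ e^(−t/τ₁) − τ₂ e^(−t/τ₂))/(τ₁ − τ₂)].
At t = 88.3: e^(−t/τ₁) = 0.051299, e^(−t/τ₂) = 0.036815.
C₂ = 0.896·[1 − (29.730·0.051299 − 26.743·0.036815)/(2.9872)] = 0.896·0.81904 = 0.73386 mol/L.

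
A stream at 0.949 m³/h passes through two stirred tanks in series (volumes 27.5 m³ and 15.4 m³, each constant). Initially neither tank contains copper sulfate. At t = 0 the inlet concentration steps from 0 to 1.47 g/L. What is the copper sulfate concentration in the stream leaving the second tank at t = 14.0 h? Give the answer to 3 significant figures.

0.199 g/L

Species balance on tank i: dCᵢ/dt = (Cᵢ₋₁ − Cᵢ)/τᵢ with τᵢ = Vᵢ/Q.
τ₁ = 27.5/0.949 = 28.978 h; τ₂ = 15.4/0.949 = 16.228 h.
Tank 1: C₁ = C_in(1 − e^(−t/τ₁)). Tank 2 (τ₁ ≠ τ₂): C₂ = C_in[1 − (τ₁ e^(−t/τ₁) − τ₂ e^(−t/τ₂))/(τ₁ − τ₂)].
At t = 14.0: e^(−t/τ₁) = 0.61685, e^(−t/τ₂) = 0.42201.
C₂ = 1.47·[1 − (28.978·0.61685 − 16.228·0.42201)/(12.750)] = 1.47·0.13517 = 0.19870 g/L.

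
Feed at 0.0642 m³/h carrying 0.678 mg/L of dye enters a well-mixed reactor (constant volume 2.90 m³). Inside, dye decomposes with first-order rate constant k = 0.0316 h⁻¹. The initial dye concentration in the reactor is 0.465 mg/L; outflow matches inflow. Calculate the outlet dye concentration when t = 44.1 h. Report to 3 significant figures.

0.297 mg/L

V dC/dt = Q(C_in − C) − k V C.
dC/dt = (Q/V) C_in − (Q/V + k) C; effective rate a = Q/V + k = 0.022138 + 0.0316 = 0.053738 h⁻¹.
C_ss = Q C_in/(Q + kV) = 0.27931 mg/L; C(t) = C_ss + (C₀ − C_ss) e^(−a t).
C(44.1) = 0.27931 + (0.18569)·e^(−0.053738·44.1) = 0.27931 + (0.18569)·0.093495 = 0.29667 mg/L.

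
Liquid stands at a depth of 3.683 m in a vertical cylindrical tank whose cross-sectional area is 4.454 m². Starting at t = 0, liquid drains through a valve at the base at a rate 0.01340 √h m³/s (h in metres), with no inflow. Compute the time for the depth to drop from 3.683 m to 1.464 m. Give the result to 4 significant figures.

471.4 s

With no inflow, A dh/dt = −0.01340 √h.
This is separable: 2 d(√h)/dt = −0.01340/A, so √h = √h₀ − (0.01340/(2A)) t.
t = 2A(√h₀ − √h)/0.01340 = 2·4.454·(√3.683 − √1.464)/0.01340
  = 8.90800 × (1.91911 − 1.20996) / 0.01340 = 471.430 s.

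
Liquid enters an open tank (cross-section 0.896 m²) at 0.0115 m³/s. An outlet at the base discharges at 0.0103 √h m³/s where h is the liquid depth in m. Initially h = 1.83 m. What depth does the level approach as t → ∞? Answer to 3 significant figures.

A dh/dt = Q_in − 0.0103 √h. Steady state requires inflow = outflow:
Q_in = 0.0103 √h_ss ⇒ √h_ss = 0.0115/0.0103 = 1.1165.
h_ss = 1.1165² = 1.2466 m. (Since h₀ = 1.83 m > h_ss, the level will fall toward this value.)

1.25 m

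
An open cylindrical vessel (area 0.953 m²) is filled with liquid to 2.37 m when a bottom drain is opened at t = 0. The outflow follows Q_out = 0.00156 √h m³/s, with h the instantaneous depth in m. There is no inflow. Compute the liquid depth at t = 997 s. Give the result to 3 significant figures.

0.523 m

With no inflow, A dh/dt = −0.00156 √h.
This is separable: 2 d(√h)/dt = −0.00156/A, so √h = √h₀ − (0.00156/(2A)) t.
√h = √2.37 − 0.00156·997/(2·0.953) = 1.5395 − 0.81601 = 0.72347.
h = 0.72347² = 0.52341 m.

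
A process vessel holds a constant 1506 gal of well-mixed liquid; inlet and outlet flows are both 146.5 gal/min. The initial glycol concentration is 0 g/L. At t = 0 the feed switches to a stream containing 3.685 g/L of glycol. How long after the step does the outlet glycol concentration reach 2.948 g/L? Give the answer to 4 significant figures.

Species balance: V dC/dt = Q(C_in − C) ⇒ τ = V/Q = 10.2799 min.
C(t) = C_in + (C₀ − C_in) e^(−t/τ). Set C = 2.948 and solve for t:
e^(−t/τ) = (C − C_in)/(C₀ − C_in) = (2.948 − 3.685)/(0 − 3.685) = 0.200000
t = −τ ln(…) = 10.2799 × 1.60944 = 16.5448 min.

16.54 min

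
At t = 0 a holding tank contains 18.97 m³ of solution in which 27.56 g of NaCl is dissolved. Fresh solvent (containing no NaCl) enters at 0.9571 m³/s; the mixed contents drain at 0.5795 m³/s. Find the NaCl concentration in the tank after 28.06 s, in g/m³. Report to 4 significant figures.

0.4718 g/m³

Let m(t) be the amount of NaCl. Volume: V(t) = V₀ + (Q_in − Q_out) t = 18.97 + 0.377600 t; V(28.06) = 29.5655 m³.
Species balance (pure solvent in): dm/dt = −Q_out · m/V(t).
Separate: dm/m = −Q_out dt/V(t) ⇒ ln(m/m₀) = −(Q_out/(Q_in−Q_out)) ln(V/V₀).
m = m₀ (V₀/V)^(Q_out/(Q_in−Q_out)) = 27.56 × (18.97/29.5655)^(1.53469) = 13.9482 g.
C = m/V = 13.9482/29.5655 = 0.471773 g/m³.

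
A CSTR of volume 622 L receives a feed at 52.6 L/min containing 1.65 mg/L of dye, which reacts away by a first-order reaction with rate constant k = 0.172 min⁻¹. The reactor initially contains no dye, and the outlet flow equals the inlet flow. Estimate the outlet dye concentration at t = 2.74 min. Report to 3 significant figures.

0.275 mg/L

Species balance: V dC/dt = Q C_in − Q C − k V C.
This is linear with rate a = Q/V + k = 0.25657 min⁻¹.
C_ss = Q C_in/(Q + kV) = 0.54385 mg/L; C(t) = C_ss + (C₀ − C_ss) e^(−a t).
C(2.74) = 0.54385 + (-0.54385)·e^(−0.25657·2.74) = 0.54385 + (-0.54385)·0.49510 = 0.27459 mg/L.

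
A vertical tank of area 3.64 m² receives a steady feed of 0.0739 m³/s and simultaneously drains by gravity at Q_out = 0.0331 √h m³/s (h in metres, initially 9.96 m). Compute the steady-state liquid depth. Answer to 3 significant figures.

Level balance: A dh/dt = 0.0739 − 0.0331 √h. Setting dh/dt = 0:
Q_in = 0.0331 √h_ss ⇒ √h_ss = 0.0739/0.0331 = 2.2326.
h_ss = 2.2326² = 4.9846 m. (Since h₀ = 9.96 m > h_ss, the level will fall toward this value.)

4.98 m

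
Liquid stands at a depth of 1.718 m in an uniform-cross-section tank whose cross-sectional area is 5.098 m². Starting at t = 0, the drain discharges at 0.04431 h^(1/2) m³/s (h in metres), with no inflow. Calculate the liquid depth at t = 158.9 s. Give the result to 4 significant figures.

With no inflow, A dh/dt = −0.04431 √h.
∫ h^(−1/2) dh = −(0.04431/A) ∫ dt, giving 2√h = 2√h₀ − (0.04431/A) t.
√h = √1.718 − 0.04431·158.9/(2·5.098) = 1.31072 − 0.690551 = 0.620174.
h = 0.620174² = 0.384616 m.

0.3846 m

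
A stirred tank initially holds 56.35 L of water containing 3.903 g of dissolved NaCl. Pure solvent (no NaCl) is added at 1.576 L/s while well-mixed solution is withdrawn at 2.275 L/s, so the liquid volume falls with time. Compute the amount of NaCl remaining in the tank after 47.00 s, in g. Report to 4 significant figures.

0.2265 g

Total volume: dV/dt = Q_in − Q_out = -0.699000 L/s, so V(t) = 56.35 − 0.699000 t and V(47.00) = 23.4970 L.
Solute balance: dm/dt = 0 − Q_out C = −Q_out m/V(t).
Separate: dm/m = −Q_out dt/V(t) ⇒ ln(m/m₀) = −(Q_out/(Q_in−Q_out)) ln(V/V₀).
m = m₀ (V₀/V)^(Q_out/(Q_in−Q_out)) = 3.903 × (56.35/23.4970)^(-3.25465) = 0.226474 g.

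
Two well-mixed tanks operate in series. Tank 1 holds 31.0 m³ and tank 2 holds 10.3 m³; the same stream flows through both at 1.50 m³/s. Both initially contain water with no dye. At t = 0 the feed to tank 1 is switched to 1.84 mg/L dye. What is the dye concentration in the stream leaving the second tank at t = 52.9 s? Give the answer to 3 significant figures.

Time constants: τᵢ = Vᵢ/Q for each well-mixed tank.
τ₁ = 31.0/1.50 = 20.667 s; τ₂ = 10.3/1.50 = 6.8667 s.
Solving the cascade with C₁(0)=C₂(0)=0 gives C₂(t) = C_in[1 − (τ₁ e^(−t/τ₁) − τ₂ e^(−t/τ₂))/(τ₁ − τ₂)].
At t = 52.9: e^(−t/τ₁) = 0.077330, e^(−t/τ₂) = 0.00045107.
C₂ = 1.84·[1 − (20.667·0.077330 − 6.8667·0.00045107)/(13.800)] = 1.84·0.88442 = 1.6273 mg/L.

1.63 mg/L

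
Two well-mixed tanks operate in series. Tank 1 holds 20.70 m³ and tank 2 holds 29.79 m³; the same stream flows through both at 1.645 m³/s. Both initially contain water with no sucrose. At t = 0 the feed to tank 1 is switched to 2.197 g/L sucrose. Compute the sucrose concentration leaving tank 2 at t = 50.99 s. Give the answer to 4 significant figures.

Species balance on tank i: dCᵢ/dt = (Cᵢ₋₁ − Cᵢ)/τᵢ with τᵢ = Vᵢ/Q.
τ₁ = 20.70/1.645 = 12.5836 s; τ₂ = 29.79/1.645 = 18.1094 s.
Solving the cascade with C₁(0)=C₂(0)=0 gives C₂(t) = C_in[1 − (τ₁ e^(−t/τ₁) − τ₂ e^(−t/τ₂))/(τ₁ − τ₂)].
At t = 50.99: e^(−t/τ₁) = 0.0173858, e^(−t/τ₂) = 0.0598651.
C₂ = 2.197·[1 − (12.5836·0.0173858 − 18.1094·0.0598651)/(-5.52584)] = 2.197·0.843400 = 1.85295 g/L.

1.853 g/L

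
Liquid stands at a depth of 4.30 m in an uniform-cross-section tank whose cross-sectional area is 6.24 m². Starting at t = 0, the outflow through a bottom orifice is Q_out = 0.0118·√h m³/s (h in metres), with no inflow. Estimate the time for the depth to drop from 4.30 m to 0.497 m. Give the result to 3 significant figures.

1450 s

With no inflow, A dh/dt = −0.0118 √h.
Separate and integrate: 2(√h − √h₀) = −(0.0118/A) t.
t = 2A(√h₀ − √h)/0.0118 = 2·6.24·(√4.30 − √0.497)/0.0118
  = 12.480 × (2.0736 − 0.70498) / 0.0118 = 1447.5 s.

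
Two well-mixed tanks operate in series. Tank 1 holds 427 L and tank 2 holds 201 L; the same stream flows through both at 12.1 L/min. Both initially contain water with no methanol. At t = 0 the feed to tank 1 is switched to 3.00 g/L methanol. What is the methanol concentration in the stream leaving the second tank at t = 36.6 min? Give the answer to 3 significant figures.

1.29 g/L

Species balance on tank i: dCᵢ/dt = (Cᵢ₋₁ − Cᵢ)/τᵢ with τᵢ = Vᵢ/Q.
τ₁ = 427/12.1 = 35.289 min; τ₂ = 201/12.1 = 16.612 min.
Tank 1: C₁ = C_in(1 − e^(−t/τ₁)). Tank 2 (τ₁ ≠ τ₂): C₂ = C_in[1 − (τ₁ e^(−t/τ₁) − τ₂ e^(−t/τ₂))/(τ₁ − τ₂)].
At t = 36.6: e^(−t/τ₁) = 0.35447, e^(−t/τ₂) = 0.11044.
C₂ = 3.00·[1 − (35.289·0.35447 − 16.612·0.11044)/(18.678)] = 3.00·0.42850 = 1.2855 g/L.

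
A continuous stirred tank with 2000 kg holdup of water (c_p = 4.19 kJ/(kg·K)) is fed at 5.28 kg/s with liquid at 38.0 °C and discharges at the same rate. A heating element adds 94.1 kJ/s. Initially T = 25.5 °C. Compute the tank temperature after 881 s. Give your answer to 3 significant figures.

Unsteady energy balance on the tank contents: M c_p dT/dt = ṁ c_p (T_in − T) + 94.1.
Rearrange: dT/dt = (T_ss − T)/τ with τ = M/ṁ = 378.79 s and T_ss = T_in + Q̇/(ṁ c_p) = 42.253 °C.
Integrating: T(t) = T_ss + (T₀ − T_ss) e^(−t/τ).
T(881) = 42.253 + (-16.753)·e^(−881/378.79) = 42.253 + (-16.753)·0.097701 = 40.617 °C.

40.6 °C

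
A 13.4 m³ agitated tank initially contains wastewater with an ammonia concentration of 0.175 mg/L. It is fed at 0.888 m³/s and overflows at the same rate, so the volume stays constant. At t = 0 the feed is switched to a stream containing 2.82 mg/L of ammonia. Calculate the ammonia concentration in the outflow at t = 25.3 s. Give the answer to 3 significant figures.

Accumulation = in − out for the solute gives V dC/dt = Q(C_in − C).
Rewrite as dC/dt + C/τ = C_in/τ, τ = V/Q = 15.090 s.
C approaches C_in exponentially: C(t) = C_in + (C₀ − C_in) e^(−t/τ).
C(25.3) = 2.82 + (0.175 − 2.82)·e^(−25.3/15.090) = 2.82 + (-2.6450)·0.18701 = 2.3254 mg/L.

2.33 mg/L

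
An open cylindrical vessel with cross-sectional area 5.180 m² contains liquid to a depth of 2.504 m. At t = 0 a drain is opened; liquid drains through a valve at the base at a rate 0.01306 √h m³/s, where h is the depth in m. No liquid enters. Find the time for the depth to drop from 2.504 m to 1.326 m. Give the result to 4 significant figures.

341.8 s

With no inflow, A dh/dt = −0.01306 √h.
This is separable: 2 d(√h)/dt = −0.01306/A, so √h = √h₀ − (0.01306/(2A)) t.
t = 2A(√h₀ − √h)/0.01306 = 2·5.180·(√2.504 − √1.326)/0.01306
  = 10.3600 × (1.58240 − 1.15152) / 0.01306 = 341.803 s.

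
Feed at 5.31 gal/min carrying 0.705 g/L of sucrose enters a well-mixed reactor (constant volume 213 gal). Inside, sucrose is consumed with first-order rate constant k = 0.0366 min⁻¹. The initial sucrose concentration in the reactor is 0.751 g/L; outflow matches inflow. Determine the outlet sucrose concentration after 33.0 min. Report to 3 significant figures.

0.347 g/L

Species balance: V dC/dt = Q C_in − Q C − k V C.
dC/dt = (Q/V) C_in − (Q/V + k) C; effective rate a = Q/V + k = 0.024930 + 0.0366 = 0.061530 min⁻¹.
C_ss = Q C_in/(Q + kV) = 0.28564 g/L; C(t) = C_ss + (C₀ − C_ss) e^(−a t).
C(33.0) = 0.28564 + (0.46536)·e^(−0.061530·33.0) = 0.28564 + (0.46536)·0.13127 = 0.34673 g/L.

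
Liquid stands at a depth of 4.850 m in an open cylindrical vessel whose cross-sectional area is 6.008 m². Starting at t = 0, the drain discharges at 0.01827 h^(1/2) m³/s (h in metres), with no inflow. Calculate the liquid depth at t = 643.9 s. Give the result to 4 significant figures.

Unsteady balance on liquid volume: A dh/dt = −0.01827 √h.
Separate and integrate: 2(√h − √h₀) = −(0.01827/A) t.
√h = √4.850 − 0.01827·643.9/(2·6.008) = 2.20227 − 0.979032 = 1.22324.
h = 1.22324² = 1.49631 m.

1.496 m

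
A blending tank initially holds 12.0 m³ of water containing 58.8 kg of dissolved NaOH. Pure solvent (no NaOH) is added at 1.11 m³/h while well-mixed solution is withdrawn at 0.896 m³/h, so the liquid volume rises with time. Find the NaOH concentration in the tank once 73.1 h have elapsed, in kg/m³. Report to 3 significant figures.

Total volume: dV/dt = Q_in − Q_out = 0.21400 m³/h, so V(t) = 12.0 + 0.21400 t and V(73.1) = 27.643 m³.
Species balance (pure solvent in): dm/dt = −Q_out · m/V(t).
dm/m = −Q_out dt/(V₀ + 0.21400 t); integrating gives ln(m/m₀) = −(Q_out/(Q_in−Q_out)) ln(V/V₀).
m = m₀ (V₀/V)^(Q_out/(Q_in−Q_out)) = 58.8 × (12.0/27.643)^(4.1869) = 1.7865 kg.
C = m/V = 1.7865/27.643 = 0.064626 kg/m³.

0.0646 kg/m³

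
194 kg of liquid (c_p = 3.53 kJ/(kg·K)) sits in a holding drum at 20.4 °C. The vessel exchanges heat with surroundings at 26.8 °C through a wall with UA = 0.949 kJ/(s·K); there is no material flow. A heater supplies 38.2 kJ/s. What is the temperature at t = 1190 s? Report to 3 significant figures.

M c_p dT/dt = −UA(T − T_amb) + Q̇.
dT/dt = (T_ss − T)/τ with T_ss = T_amb + Q̇/UA = 26.8 + 38.2/0.949 = 67.053 °C, τ = M c_p/UA = 194·3.53/0.949 = 721.62 s.
Integrating: T(t) = T_ss + (T₀ − T_ss) e^(−t/τ).
T(1190) = 67.053 + (-46.653)·0.19223 = 58.085 °C.

58.1 °C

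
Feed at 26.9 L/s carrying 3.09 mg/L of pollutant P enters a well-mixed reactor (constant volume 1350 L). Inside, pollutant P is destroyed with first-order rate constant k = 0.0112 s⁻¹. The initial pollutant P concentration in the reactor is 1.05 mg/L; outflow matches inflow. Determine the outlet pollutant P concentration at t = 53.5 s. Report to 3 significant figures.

1.80 mg/L

V dC/dt = Q(C_in − C) − k V C.
This is linear with rate a = Q/V + k = 0.031126 s⁻¹.
C_ss = Q C_in/(Q + kV) = 1.9781 mg/L; C(t) = C_ss + (C₀ − C_ss) e^(−a t).
C(53.5) = 1.9781 + (-0.92813)·e^(−0.031126·53.5) = 1.9781 + (-0.92813)·0.18915 = 1.8026 mg/L.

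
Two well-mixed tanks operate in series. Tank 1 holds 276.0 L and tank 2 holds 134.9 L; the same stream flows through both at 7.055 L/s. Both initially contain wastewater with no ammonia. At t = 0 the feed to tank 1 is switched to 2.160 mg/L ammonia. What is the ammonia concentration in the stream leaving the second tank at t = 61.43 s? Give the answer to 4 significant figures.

1.364 mg/L

Each tank obeys Vᵢ dCᵢ/dt = Q(Cᵢ₋₁ − Cᵢ), so τᵢ = Vᵢ/Q.
τ₁ = 276.0/7.055 = 39.1212 s; τ₂ = 134.9/7.055 = 19.1212 s.
Tank 1: C₁ = C_in(1 − e^(−t/τ₁)). Tank 2 (τ₁ ≠ τ₂): C₂ = C_in[1 − (τ₁ e^(−t/τ₁) − τ₂ e^(−t/τ₂))/(τ₁ − τ₂)].
At t = 61.43: e^(−t/τ₁) = 0.207993, e^(−t/τ₂) = 0.0402492.
C₂ = 2.160·[1 − (39.1212·0.207993 − 19.1212·0.0402492)/(20.0000)] = 2.160·0.631633 = 1.36433 mg/L.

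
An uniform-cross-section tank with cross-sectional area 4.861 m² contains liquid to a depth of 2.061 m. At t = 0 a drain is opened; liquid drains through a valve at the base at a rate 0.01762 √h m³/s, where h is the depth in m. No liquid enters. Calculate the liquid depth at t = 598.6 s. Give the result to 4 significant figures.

0.1230 m

A dh/dt = −Q_out = −0.01762 √h.
Separate and integrate: 2(√h − √h₀) = −(0.01762/A) t.
√h = √2.061 − 0.01762·598.6/(2·4.861) = 1.43562 − 1.08489 = 0.350725.
h = 0.350725² = 0.123008 m.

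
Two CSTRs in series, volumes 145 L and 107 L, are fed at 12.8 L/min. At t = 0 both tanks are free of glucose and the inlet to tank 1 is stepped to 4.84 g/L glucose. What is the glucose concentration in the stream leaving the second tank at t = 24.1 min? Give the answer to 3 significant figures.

Time constants: τᵢ = Vᵢ/Q for each well-mixed tank.
τ₁ = 145/12.8 = 11.328 min; τ₂ = 107/12.8 = 8.3594 min.
Solving the cascade with C₁(0)=C₂(0)=0 gives C₂(t) = C_in[1 − (τ₁ e^(−t/τ₁) − τ₂ e^(−t/τ₂))/(τ₁ − τ₂)].
At t = 24.1: e^(−t/τ₁) = 0.11914, e^(−t/τ₂) = 0.055967.
C₂ = 4.84·[1 − (11.328·0.11914 − 8.3594·0.055967)/(2.9688)] = 4.84·0.70297 = 3.4024 g/L.

3.40 g/L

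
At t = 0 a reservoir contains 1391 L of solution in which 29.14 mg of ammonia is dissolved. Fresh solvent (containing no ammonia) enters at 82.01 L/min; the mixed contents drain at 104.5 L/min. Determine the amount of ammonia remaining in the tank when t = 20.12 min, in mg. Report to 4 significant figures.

4.682 mg

Total volume: dV/dt = Q_in − Q_out = -22.4900 L/min, so V(t) = 1391 − 22.4900 t and V(20.12) = 938.501 L.
Solute balance: dm/dt = 0 − Q_out C = −Q_out m/V(t).
dm/m = −Q_out dt/(V₀ − 22.4900 t); integrating gives ln(m/m₀) = −(Q_out/(Q_in−Q_out)) ln(V/V₀).
m = m₀ (V₀/V)^(Q_out/(Q_in−Q_out)) = 29.14 × (1391/938.501)^(-4.64651) = 4.68206 mg.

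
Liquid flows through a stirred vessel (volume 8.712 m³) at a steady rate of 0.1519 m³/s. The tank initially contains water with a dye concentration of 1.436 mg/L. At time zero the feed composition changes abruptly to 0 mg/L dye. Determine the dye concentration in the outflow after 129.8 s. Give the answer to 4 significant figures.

0.1494 mg/L

Mass balance on the solute (V constant): V dC/dt = Q(C_in − C).
Rewrite as dC/dt + C/τ = C_in/τ, τ = V/Q = 57.3535 s.
Integrating: C(t) = C_in + (C₀ − C_in) e^(−t/τ).
C(129.8) = 0 + (1.436 − 0)·e^(−129.8/57.3535) = 0 + (1.43600)·0.104022 = 0.149375 mg/L.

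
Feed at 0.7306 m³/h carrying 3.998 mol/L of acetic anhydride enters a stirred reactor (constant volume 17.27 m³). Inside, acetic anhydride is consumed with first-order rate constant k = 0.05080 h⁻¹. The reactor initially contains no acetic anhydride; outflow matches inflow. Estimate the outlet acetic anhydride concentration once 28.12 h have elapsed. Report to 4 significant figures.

Accumulation = in − out − consumed: V dC/dt = Q C_in − Q C − k V C.
dC/dt = (Q/V) C_in − (Q/V + k) C; effective rate a = Q/V + k = 0.0423046 + 0.05080 = 0.0931046 h⁻¹.
C_ss = Q C_in/(Q + kV) = 1.81660 mol/L; C(t) = C_ss + (C₀ − C_ss) e^(−a t).
C(28.12) = 1.81660 + (-1.81660)·e^(−0.0931046·28.12) = 1.81660 + (-1.81660)·0.0729413 = 1.68409 mol/L.

1.684 mol/L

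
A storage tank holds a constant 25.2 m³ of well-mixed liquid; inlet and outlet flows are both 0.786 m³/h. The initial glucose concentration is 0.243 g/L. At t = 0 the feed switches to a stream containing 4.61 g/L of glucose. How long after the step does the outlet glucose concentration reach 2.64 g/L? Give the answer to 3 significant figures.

Species balance: V dC/dt = Q(C_in − C) ⇒ τ = V/Q = 32.061 h.
C(t) = C_in + (C₀ − C_in) e^(−t/τ). Set C = 2.64 and solve for t:
e^(−t/τ) = (C − C_in)/(C₀ − C_in) = (2.64 − 4.61)/(0.243 − 4.61) = 0.45111
t = −τ ln(…) = 32.061 × 0.79604 = 25.522 h.

25.5 h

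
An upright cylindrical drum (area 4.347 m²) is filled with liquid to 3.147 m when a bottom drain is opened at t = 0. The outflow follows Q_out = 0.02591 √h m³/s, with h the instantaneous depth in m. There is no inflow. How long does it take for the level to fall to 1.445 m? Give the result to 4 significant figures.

191.9 s

With no inflow, A dh/dt = −0.02591 √h.
∫ h^(−1/2) dh = −(0.02591/A) ∫ dt, giving 2√h = 2√h₀ − (0.02591/A) t.
t = 2A(√h₀ − √h)/0.02591 = 2·4.347·(√3.147 − √1.445)/0.02591
  = 8.69400 × (1.77398 − 1.20208) / 0.02591 = 191.898 s.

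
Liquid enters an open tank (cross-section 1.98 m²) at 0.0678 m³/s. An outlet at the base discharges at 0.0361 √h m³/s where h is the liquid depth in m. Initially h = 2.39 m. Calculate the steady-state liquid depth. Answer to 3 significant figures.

A dh/dt = Q_in − 0.0361 √h. Steady state requires inflow = outflow:
Q_in = 0.0361 √h_ss ⇒ √h_ss = 0.0678/0.0361 = 1.8781.
h_ss = 1.8781² = 3.5273 m. (Since h₀ = 2.39 m < h_ss, the level will rise toward this value.)

3.53 m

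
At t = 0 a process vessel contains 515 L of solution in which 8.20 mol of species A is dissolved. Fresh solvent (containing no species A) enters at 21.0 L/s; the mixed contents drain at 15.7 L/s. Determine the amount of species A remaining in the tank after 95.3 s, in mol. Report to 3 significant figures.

1.08 mol

Total volume: dV/dt = Q_in − Q_out = 5.3000 L/s, so V(t) = 515 + 5.3000 t and V(95.3) = 1020.1 L.
Species balance (pure solvent in): dm/dt = −Q_out · m/V(t).
dm/m = −Q_out dt/(V₀ + 5.3000 t); integrating gives ln(m/m₀) = −(Q_out/(Q_in−Q_out)) ln(V/V₀).
m = m₀ (V₀/V)^(Q_out/(Q_in−Q_out)) = 8.20 × (515/1020.1)^(2.9623) = 1.0827 mol.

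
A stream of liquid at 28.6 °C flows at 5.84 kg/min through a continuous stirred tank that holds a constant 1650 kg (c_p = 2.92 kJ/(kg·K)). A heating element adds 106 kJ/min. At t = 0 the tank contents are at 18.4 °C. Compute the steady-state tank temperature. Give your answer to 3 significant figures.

34.8 °C

Unsteady energy balance on the tank contents: M c_p dT/dt = ṁ c_p (T_in − T) + 106.
At steady state dT/dt = 0 ⇒ T_ss = T_in + Q̇/(ṁ c_p) = 28.6 + 106/(5.84·2.92) = 34.816 °C.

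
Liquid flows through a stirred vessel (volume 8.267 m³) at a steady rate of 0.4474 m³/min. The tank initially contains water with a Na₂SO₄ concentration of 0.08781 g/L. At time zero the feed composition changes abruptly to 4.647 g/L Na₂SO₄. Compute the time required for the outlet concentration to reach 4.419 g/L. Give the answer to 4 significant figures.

Mass balance on the solute (V constant): V dC/dt = Q(C_in − C), so τ = V/Q = 18.4779 min.
C(t) = C_in + (C₀ − C_in) e^(−t/τ). Set C = 4.419 and solve for t:
e^(−t/τ) = (C − C_in)/(C₀ − C_in) = (4.419 − 4.647)/(0.08781 − 4.647) = 0.0500089
t = −τ ln(…) = 18.4779 × 2.99555 = 55.3515 min.

55.35 min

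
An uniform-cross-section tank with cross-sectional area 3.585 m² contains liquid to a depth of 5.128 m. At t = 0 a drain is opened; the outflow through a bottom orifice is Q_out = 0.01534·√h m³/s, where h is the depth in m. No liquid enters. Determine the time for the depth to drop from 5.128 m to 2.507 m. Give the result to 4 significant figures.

A dh/dt = −Q_out = −0.01534 √h.
∫ h^(−1/2) dh = −(0.01534/A) ∫ dt, giving 2√h = 2√h₀ − (0.01534/A) t.
t = 2A(√h₀ − √h)/0.01534 = 2·3.585·(√5.128 − √2.507)/0.01534
  = 7.17000 × (2.26451 − 1.58335) / 0.01534 = 318.377 s.

318.4 s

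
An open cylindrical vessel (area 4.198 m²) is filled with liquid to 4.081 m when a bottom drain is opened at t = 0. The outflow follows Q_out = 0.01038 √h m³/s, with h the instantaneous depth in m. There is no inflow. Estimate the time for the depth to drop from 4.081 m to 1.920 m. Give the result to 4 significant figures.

With no inflow, A dh/dt = −0.01038 √h.
This is separable: 2 d(√h)/dt = −0.01038/A, so √h = √h₀ − (0.01038/(2A)) t.
t = 2A(√h₀ − √h)/0.01038 = 2·4.198·(√4.081 − √1.920)/0.01038
  = 8.39600 × (2.02015 − 1.38564) / 0.01038 = 513.230 s.

513.2 s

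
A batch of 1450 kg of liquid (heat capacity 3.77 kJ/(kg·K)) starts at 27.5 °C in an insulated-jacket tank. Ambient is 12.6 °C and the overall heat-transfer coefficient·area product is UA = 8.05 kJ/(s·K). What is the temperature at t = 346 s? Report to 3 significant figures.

Heat balance on the well-mixed liquid: M c_p dT/dt = −UA(T − T_amb).
dT/dt = (T_ss − T)/τ with T_ss = T_amb = 12.600 °C, τ = M c_p/UA = 1450·3.77/8.05 = 679.07 s.
Solution: T(t) = T_ss + (T₀ − T_ss) e^(−t/τ).
T(346) = 12.600 + (14.900)·0.60078 = 21.552 °C.

21.6 °C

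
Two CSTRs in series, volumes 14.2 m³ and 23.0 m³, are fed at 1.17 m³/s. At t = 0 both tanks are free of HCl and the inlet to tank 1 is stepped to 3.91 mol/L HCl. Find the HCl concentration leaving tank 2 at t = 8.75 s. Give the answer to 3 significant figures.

Species balance on tank i: dCᵢ/dt = (Cᵢ₋₁ − Cᵢ)/τᵢ with τᵢ = Vᵢ/Q.
τ₁ = 14.2/1.17 = 12.137 s; τ₂ = 23.0/1.17 = 19.658 s.
Solving the cascade with C₁(0)=C₂(0)=0 gives C₂(t) = C_in[1 − (τ₁ e^(−t/τ₁) − τ₂ e^(−t/τ₂))/(τ₁ − τ₂)].
At t = 8.75: e^(−t/τ₁) = 0.48629, e^(−t/τ₂) = 0.64075.
C₂ = 3.91·[1 − (12.137·0.48629 − 19.658·0.64075)/(-7.5214)] = 3.91·0.11000 = 0.43008 mol/L.

0.430 mol/L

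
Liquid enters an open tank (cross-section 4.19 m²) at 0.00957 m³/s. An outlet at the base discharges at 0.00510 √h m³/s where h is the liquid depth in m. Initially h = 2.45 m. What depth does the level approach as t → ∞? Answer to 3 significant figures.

3.52 m

Volume balance on the tank: A dh/dt = Q_in − 0.00510 √h. At steady state dh/dt = 0:
Q_in = 0.00510 √h_ss ⇒ √h_ss = 0.00957/0.00510 = 1.8765.
h_ss = 1.8765² = 3.5211 m. (Since h₀ = 2.45 m < h_ss, the level will rise toward this value.)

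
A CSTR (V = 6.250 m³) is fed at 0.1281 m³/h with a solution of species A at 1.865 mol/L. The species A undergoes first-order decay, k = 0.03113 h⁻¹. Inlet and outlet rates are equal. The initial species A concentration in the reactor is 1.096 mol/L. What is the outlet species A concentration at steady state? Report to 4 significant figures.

0.7404 mol/L

Accumulation = in − out − consumed: V dC/dt = Q C_in − Q C − k V C.
Steady state (dC/dt = 0): C_ss = Q C_in/(Q + kV) = C_in/(1 + kV/Q).
C_ss = 0.1281·1.865/(0.1281 + 0.03113·6.250) = 0.238906/0.322662 = 0.740422 mol/L.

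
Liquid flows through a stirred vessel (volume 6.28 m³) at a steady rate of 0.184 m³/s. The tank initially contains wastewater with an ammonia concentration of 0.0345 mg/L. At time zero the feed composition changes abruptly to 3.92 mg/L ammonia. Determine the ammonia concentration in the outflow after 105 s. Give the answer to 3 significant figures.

3.74 mg/L

Mass balance on the solute (V constant): V dC/dt = Q(C_in − C).
Rewrite as dC/dt + C/τ = C_in/τ, τ = V/Q = 34.130 s.
Solution: C(t) = C_in + (C₀ − C_in) e^(−t/τ).
C(105) = 3.92 + (0.0345 − 3.92)·e^(−105/34.130) = 3.92 + (-3.8855)·0.046123 = 3.7408 mg/L.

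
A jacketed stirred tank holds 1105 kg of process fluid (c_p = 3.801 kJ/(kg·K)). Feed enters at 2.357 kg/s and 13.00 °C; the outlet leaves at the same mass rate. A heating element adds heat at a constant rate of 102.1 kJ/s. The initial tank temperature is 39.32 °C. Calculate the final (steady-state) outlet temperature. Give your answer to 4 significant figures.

24.40 °C

Unsteady energy balance on the tank contents: M c_p dT/dt = ṁ c_p (T_in − T) + 102.1.
At steady state dT/dt = 0 ⇒ T_ss = T_in + Q̇/(ṁ c_p) = 13.00 + 102.1/(2.357·3.801) = 24.3964 °C.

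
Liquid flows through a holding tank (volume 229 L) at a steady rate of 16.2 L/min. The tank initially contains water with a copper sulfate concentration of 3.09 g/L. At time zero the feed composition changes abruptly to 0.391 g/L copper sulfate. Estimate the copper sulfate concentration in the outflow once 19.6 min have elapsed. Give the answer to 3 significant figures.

Unsteady species balance (constant V, well mixed): V dC/dt = Q(C_in − C).
Rewrite as dC/dt + C/τ = C_in/τ, τ = V/Q = 14.136 min.
This is linear first-order; C(t) = C_in + (C₀ − C_in) e^(−t/τ).
C(19.6) = 0.391 + (3.09 − 0.391)·e^(−19.6/14.136) = 0.391 + (2.6990)·0.24994 = 1.0656 g/L.

1.07 g/L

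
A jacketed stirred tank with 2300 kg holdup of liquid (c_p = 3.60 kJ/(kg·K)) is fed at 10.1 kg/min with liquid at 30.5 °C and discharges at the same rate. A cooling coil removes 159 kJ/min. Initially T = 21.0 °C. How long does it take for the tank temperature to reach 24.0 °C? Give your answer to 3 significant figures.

200 min

M c_p dT/dt = ṁ c_p (T_in − T) − Q̇.
τ = M/ṁ = 227.72 min; T_ss = T_in − Q̇/(ṁ c_p) = 26.127 °C.
T(t) = T_ss + (T₀ − T_ss) e^(−t/τ). Set T = 24.0:
e^(−t/τ) = (24.0 − 26.127)/(21.0 − 26.127) = 0.41487
t = −227.72 · ln(0.41487) = 200.35 min.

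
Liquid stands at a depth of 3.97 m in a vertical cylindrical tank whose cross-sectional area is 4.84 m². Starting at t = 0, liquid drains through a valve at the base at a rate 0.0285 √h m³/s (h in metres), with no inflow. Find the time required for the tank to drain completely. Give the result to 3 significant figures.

A dh/dt = −Q_out = −0.0285 √h.
∫ h^(−1/2) dh = −(0.0285/A) ∫ dt, giving 2√h = 2√h₀ − (0.0285/A) t.
Tank is empty when √h = 0: t_empty = 2A√h₀/0.0285.
t_empty = 2·4.84·√3.97/0.0285 = 9.6800·1.9925/0.0285 = 676.75 s.

677 s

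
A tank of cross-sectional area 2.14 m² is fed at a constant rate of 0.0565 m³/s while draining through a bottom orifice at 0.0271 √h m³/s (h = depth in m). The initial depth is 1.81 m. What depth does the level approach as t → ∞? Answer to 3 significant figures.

4.35 m

Level balance: A dh/dt = 0.0565 − 0.0271 √h. Setting dh/dt = 0:
Q_in = 0.0271 √h_ss ⇒ √h_ss = 0.0565/0.0271 = 2.0849.
h_ss = 2.0849² = 4.3467 m. (Since h₀ = 1.81 m < h_ss, the level will rise toward this value.)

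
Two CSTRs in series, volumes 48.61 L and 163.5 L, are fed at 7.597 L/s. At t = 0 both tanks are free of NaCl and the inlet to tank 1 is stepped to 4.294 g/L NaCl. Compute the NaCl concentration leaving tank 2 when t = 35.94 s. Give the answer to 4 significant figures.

3.150 g/L

Time constants: τᵢ = Vᵢ/Q for each well-mixed tank.
τ₁ = 48.61/7.597 = 6.39858 s; τ₂ = 163.5/7.597 = 21.5217 s.
Tank 1: C₁ = C_in(1 − e^(−t/τ₁)). Tank 2 (τ₁ ≠ τ₂): C₂ = C_in[1 − (τ₁ e^(−t/τ₁) − τ₂ e^(−t/τ₂))/(τ₁ − τ₂)].
At t = 35.94: e^(−t/τ₁) = 0.00363599, e^(−t/τ₂) = 0.188257.
C₂ = 4.294·[1 − (6.39858·0.00363599 − 21.5217·0.188257)/(-15.1231)] = 4.294·0.733629 = 3.15020 g/L.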